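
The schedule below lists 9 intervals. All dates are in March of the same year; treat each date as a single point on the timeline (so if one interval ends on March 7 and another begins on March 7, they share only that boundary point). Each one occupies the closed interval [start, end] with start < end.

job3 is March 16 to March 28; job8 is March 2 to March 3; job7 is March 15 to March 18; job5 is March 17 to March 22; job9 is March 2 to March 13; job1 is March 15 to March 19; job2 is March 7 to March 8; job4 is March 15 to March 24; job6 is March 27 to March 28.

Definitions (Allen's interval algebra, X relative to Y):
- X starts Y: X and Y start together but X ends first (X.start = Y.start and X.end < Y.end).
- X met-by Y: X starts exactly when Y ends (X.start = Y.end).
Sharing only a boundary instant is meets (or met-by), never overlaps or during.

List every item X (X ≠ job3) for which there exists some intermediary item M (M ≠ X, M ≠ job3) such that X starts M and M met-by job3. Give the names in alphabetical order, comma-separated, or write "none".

Target job3 = [March 16, March 28].
Intermediaries M with M met-by job3: none.
Union: none.

none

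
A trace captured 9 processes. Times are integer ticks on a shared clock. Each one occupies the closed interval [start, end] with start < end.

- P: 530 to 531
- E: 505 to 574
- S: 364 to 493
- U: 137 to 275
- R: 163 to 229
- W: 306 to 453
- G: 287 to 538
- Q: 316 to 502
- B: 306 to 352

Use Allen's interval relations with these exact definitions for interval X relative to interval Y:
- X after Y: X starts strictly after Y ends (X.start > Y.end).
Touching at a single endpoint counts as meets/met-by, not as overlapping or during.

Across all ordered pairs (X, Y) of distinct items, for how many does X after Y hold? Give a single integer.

23

Checking all 72 ordered pairs for relation 'after'; matching pairs in alphabetical order:
(B, R): B after R ✓
(B, U): B after U ✓
(E, B): E after B ✓
(E, Q): E after Q ✓
(E, R): E after R ✓
(E, S): E after S ✓
(E, U): E after U ✓
(E, W): E after W ✓
(G, R): G after R ✓
(G, U): G after U ✓
(P, B): P after B ✓
(P, Q): P after Q ✓
(P, R): P after R ✓
(P, S): P after S ✓
(P, U): P after U ✓
(P, W): P after W ✓
(Q, R): Q after R ✓
(Q, U): Q after U ✓
(S, B): S after B ✓
(S, R): S after R ✓
(S, U): S after U ✓
(W, R): W after R ✓
(W, U): W after U ✓
Count: 23.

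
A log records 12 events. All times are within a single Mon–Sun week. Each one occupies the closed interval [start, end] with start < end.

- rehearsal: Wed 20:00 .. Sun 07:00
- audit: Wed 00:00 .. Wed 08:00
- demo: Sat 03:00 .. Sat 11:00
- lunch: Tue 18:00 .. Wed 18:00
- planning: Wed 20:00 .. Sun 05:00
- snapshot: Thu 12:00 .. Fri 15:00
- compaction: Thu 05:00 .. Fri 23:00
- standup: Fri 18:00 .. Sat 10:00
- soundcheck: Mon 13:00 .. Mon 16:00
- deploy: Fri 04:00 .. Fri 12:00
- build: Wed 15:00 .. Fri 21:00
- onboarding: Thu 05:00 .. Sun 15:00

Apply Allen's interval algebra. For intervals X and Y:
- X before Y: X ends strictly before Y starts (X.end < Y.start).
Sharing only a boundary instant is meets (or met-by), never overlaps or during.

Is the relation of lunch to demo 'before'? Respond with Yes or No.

lunch = [Tue 18:00, Wed 18:00], demo = [Sat 03:00, Sat 11:00].
Actual relation of lunch to demo: before.
Asked whether 'before' holds → Yes.

Yes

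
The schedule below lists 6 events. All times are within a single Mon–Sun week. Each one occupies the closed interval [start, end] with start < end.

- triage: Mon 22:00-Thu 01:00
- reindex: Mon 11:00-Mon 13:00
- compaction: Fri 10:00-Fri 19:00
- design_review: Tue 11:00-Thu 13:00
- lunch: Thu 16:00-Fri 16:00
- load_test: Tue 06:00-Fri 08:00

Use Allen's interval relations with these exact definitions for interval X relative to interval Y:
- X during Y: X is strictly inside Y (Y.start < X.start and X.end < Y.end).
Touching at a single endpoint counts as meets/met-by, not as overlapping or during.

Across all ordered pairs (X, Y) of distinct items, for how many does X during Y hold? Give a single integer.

Checking all 30 ordered pairs for relation 'during'; matching pairs in alphabetical order:
(design_review, load_test): design_review during load_test ✓
Count: 1.

1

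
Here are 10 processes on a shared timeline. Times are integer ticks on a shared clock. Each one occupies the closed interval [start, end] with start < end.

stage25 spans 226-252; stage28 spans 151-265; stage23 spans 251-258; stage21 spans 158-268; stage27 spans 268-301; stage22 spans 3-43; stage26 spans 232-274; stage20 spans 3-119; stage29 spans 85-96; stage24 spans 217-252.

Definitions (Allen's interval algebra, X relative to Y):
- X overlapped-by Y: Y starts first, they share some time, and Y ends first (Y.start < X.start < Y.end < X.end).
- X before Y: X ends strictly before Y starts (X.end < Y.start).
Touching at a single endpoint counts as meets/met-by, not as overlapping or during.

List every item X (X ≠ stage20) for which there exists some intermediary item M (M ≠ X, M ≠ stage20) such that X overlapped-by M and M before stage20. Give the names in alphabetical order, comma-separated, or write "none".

none

Target stage20 = [3, 119].
Intermediaries M with M before stage20: none.
Union: none.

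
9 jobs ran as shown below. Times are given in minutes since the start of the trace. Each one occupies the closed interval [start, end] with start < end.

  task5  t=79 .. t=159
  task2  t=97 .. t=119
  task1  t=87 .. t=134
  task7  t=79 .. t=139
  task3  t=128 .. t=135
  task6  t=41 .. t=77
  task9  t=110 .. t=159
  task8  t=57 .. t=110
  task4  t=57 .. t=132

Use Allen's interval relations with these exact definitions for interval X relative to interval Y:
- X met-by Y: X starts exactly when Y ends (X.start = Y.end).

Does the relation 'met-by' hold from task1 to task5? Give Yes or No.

task1 = [t=87, t=134], task5 = [t=79, t=159].
Actual relation of task1 to task5: during.
Asked whether 'met-by' holds → No.

No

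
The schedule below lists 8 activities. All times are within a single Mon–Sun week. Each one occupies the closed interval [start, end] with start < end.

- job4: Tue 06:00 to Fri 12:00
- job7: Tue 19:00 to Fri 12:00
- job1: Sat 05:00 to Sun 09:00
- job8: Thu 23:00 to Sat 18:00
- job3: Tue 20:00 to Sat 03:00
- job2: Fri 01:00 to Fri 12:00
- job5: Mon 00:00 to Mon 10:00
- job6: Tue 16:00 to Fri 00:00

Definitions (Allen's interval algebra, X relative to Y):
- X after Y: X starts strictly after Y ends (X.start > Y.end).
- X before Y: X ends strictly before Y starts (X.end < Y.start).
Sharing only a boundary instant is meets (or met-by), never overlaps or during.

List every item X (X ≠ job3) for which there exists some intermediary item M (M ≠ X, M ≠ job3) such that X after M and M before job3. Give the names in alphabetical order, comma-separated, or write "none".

Target job3 = [Tue 20:00, Sat 03:00].
Intermediaries M with M before job3: job5.
Via job5 — items with X after job5: job1, job2, job4, job6, job7, job8.
Union: job1, job2, job4, job6, job7, job8.

job1, job2, job4, job6, job7, job8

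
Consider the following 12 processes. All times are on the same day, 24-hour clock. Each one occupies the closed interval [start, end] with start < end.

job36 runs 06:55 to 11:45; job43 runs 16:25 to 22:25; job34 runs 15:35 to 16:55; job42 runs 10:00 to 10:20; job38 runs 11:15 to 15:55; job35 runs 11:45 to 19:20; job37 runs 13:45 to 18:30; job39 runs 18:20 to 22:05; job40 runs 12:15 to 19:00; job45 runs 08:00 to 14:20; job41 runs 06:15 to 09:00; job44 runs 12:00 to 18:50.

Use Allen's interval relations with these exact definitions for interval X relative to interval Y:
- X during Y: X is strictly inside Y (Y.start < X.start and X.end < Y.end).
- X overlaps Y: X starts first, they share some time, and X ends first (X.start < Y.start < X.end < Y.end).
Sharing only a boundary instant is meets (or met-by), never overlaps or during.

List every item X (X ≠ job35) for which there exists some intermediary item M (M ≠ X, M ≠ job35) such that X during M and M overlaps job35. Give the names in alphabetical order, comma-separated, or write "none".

job42

Target job35 = [11:45, 19:20].
Intermediaries M with M overlaps job35: job38, job45.
Via job38 — items with X during job38: none.
Via job45 — items with X during job45: job42.
Union: job42.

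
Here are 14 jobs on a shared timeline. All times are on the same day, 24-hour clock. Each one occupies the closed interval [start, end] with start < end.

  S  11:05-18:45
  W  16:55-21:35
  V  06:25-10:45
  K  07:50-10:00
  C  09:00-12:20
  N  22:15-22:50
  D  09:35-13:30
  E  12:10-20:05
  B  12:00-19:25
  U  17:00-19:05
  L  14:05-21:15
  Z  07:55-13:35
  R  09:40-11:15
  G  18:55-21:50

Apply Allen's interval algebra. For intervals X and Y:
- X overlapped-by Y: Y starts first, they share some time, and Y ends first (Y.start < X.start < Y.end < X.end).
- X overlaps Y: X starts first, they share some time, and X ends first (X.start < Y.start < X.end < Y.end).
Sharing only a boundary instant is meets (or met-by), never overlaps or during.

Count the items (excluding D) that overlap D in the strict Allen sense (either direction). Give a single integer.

Target D = [09:35, 13:30].
B [12:00, 19:25] → overlapped-by → counts.
C [09:00, 12:20] → overlaps → counts.
E [12:10, 20:05] → overlapped-by → counts.
G [18:55, 21:50] → after → no.
K [07:50, 10:00] → overlaps → counts.
L [14:05, 21:15] → after → no.
N [22:15, 22:50] → after → no.
R [09:40, 11:15] → during → no.
S [11:05, 18:45] → overlapped-by → counts.
U [17:00, 19:05] → after → no.
V [06:25, 10:45] → overlaps → counts.
W [16:55, 21:35] → after → no.
Z [07:55, 13:35] → contains → no.
Total: 6.

6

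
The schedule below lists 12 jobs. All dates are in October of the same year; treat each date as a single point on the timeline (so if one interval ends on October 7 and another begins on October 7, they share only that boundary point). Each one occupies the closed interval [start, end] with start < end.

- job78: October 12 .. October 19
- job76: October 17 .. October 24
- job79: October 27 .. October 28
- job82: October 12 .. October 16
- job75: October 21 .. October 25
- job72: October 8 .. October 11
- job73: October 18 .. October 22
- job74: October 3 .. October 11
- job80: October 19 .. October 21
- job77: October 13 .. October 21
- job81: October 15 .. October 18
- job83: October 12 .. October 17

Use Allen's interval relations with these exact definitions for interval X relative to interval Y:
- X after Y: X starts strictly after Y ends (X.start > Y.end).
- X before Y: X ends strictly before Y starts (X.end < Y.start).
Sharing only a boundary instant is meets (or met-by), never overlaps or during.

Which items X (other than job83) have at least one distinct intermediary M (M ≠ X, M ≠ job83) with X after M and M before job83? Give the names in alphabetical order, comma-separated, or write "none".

Target job83 = [October 12, October 17].
Intermediaries M with M before job83: job72, job74.
Via job72 — items with X after job72: job73, job75, job76, job77, job78, job79, job80, job81, job82.
Via job74 — items with X after job74: job73, job75, job76, job77, job78, job79, job80, job81, job82.
Union: job73, job75, job76, job77, job78, job79, job80, job81, job82.

job73, job75, job76, job77, job78, job79, job80, job81, job82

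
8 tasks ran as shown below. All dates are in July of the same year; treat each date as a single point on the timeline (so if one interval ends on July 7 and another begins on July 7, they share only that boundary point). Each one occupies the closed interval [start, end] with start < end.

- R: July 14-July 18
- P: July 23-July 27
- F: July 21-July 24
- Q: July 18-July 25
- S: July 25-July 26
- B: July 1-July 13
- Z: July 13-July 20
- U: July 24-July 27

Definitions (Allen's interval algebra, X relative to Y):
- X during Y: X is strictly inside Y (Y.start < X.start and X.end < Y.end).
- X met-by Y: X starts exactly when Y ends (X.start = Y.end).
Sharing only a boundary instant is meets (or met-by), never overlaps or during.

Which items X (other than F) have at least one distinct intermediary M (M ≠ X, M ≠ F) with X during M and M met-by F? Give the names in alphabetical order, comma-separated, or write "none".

S

Target F = [July 21, July 24].
Intermediaries M with M met-by F: U.
Via U — items with X during U: S.
Union: S.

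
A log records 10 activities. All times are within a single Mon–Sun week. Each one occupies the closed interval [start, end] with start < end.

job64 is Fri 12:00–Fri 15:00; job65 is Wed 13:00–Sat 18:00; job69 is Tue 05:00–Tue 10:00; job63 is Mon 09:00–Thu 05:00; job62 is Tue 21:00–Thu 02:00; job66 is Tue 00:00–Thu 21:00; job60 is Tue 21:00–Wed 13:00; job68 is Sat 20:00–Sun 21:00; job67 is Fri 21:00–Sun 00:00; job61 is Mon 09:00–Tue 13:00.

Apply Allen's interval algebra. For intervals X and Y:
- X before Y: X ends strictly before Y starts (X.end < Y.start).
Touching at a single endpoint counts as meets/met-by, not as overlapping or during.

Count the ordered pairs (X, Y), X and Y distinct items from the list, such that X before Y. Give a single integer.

Checking all 90 ordered pairs for relation 'before'; matching pairs in alphabetical order:
(job60, job64): job60 before job64 ✓
(job60, job67): job60 before job67 ✓
(job60, job68): job60 before job68 ✓
(job61, job60): job61 before job60 ✓
(job61, job62): job61 before job62 ✓
(job61, job64): job61 before job64 ✓
(job61, job65): job61 before job65 ✓
(job61, job67): job61 before job67 ✓
(job61, job68): job61 before job68 ✓
(job62, job64): job62 before job64 ✓
(job62, job67): job62 before job67 ✓
(job62, job68): job62 before job68 ✓
(job63, job64): job63 before job64 ✓
(job63, job67): job63 before job67 ✓
(job63, job68): job63 before job68 ✓
(job64, job67): job64 before job67 ✓
(job64, job68): job64 before job68 ✓
(job65, job68): job65 before job68 ✓
(job66, job64): job66 before job64 ✓
(job66, job67): job66 before job67 ✓
(job66, job68): job66 before job68 ✓
(job69, job60): job69 before job60 ✓
(job69, job62): job69 before job62 ✓
(job69, job64): job69 before job64 ✓
... plus 3 further pairs not listed.
Count: 27.

27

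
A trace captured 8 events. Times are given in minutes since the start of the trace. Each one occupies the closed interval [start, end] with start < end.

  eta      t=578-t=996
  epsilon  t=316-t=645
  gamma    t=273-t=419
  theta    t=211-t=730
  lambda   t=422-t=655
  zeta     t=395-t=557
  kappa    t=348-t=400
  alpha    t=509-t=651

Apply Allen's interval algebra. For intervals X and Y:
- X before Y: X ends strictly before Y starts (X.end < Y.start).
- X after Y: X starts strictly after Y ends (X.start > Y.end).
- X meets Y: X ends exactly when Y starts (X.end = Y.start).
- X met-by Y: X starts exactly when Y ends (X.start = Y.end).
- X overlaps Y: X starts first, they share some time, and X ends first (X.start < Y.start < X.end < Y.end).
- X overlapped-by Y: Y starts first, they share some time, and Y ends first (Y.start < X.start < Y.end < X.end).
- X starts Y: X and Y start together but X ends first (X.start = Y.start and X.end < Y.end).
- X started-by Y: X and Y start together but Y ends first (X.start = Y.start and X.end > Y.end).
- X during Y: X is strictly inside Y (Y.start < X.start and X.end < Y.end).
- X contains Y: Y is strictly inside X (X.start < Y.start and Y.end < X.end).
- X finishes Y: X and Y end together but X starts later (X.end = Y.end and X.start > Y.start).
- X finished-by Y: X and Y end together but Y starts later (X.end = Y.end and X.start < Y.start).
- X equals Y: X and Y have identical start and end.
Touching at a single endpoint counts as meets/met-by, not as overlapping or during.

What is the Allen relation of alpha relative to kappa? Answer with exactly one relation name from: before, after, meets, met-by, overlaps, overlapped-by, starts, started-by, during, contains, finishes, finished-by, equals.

after

alpha = [t=509, t=651]; kappa = [t=348, t=400].
Compare endpoints: alpha.start > kappa.start, alpha.start > kappa.end, alpha.end > kappa.start, alpha.end > kappa.end.
That pattern is 'after'.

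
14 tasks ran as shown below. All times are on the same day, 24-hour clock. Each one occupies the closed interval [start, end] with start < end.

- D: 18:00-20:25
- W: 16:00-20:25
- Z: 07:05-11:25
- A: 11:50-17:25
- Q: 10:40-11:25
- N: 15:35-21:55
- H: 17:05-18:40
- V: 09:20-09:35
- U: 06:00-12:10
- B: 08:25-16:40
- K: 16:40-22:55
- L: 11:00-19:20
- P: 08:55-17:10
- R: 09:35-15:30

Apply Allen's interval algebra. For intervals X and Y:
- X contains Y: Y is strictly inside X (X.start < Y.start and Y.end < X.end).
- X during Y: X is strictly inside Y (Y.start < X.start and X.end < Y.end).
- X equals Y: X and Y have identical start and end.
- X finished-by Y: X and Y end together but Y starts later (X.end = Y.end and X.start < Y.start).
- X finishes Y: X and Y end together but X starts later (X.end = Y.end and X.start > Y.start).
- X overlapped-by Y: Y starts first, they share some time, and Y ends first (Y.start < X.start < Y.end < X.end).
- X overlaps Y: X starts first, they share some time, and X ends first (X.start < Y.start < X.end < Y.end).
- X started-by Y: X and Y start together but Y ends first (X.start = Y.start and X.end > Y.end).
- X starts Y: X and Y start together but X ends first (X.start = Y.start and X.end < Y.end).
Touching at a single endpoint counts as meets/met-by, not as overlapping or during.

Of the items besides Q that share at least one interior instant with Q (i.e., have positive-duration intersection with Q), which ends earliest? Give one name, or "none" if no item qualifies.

Z

Target Q = [10:40, 11:25].
A [11:50, 17:25] → after → excluded.
B [08:25, 16:40] → contains → candidate.
D [18:00, 20:25] → after → excluded.
H [17:05, 18:40] → after → excluded.
K [16:40, 22:55] → after → excluded.
L [11:00, 19:20] → overlapped-by → candidate.
N [15:35, 21:55] → after → excluded.
P [08:55, 17:10] → contains → candidate.
R [09:35, 15:30] → contains → candidate.
U [06:00, 12:10] → contains → candidate.
V [09:20, 09:35] → before → excluded.
W [16:00, 20:25] → after → excluded.
Z [07:05, 11:25] → finished-by → candidate.
Among candidates, earliest end is 11:25 → Z.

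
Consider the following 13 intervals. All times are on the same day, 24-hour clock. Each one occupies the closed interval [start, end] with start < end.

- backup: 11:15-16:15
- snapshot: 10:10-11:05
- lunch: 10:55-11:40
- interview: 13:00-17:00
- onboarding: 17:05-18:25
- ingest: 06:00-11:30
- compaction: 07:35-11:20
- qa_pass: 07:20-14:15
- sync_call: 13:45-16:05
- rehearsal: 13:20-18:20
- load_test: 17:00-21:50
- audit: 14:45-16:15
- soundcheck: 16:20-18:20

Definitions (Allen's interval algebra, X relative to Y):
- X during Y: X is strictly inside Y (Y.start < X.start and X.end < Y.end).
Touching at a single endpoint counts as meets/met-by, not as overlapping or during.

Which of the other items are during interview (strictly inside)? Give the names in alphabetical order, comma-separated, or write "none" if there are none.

audit, sync_call

Target interview = [13:00, 17:00].
audit [14:45, 16:15] → during → yes.
backup [11:15, 16:15] → overlaps → no.
compaction [07:35, 11:20] → before → no.
ingest [06:00, 11:30] → before → no.
load_test [17:00, 21:50] → met-by → no.
lunch [10:55, 11:40] → before → no.
onboarding [17:05, 18:25] → after → no.
qa_pass [07:20, 14:15] → overlaps → no.
rehearsal [13:20, 18:20] → overlapped-by → no.
snapshot [10:10, 11:05] → before → no.
soundcheck [16:20, 18:20] → overlapped-by → no.
sync_call [13:45, 16:05] → during → yes.
Result: audit, sync_call.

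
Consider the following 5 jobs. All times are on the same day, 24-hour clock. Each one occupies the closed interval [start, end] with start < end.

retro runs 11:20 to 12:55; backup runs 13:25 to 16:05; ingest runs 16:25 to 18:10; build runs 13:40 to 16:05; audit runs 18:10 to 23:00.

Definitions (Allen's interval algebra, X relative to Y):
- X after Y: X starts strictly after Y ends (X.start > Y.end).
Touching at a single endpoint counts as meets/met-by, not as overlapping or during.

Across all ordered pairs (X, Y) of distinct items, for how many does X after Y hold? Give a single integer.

Checking all 20 ordered pairs for relation 'after'; matching pairs in alphabetical order:
(audit, backup): audit after backup ✓
(audit, build): audit after build ✓
(audit, retro): audit after retro ✓
(backup, retro): backup after retro ✓
(build, retro): build after retro ✓
(ingest, backup): ingest after backup ✓
(ingest, build): ingest after build ✓
(ingest, retro): ingest after retro ✓
Count: 8.

8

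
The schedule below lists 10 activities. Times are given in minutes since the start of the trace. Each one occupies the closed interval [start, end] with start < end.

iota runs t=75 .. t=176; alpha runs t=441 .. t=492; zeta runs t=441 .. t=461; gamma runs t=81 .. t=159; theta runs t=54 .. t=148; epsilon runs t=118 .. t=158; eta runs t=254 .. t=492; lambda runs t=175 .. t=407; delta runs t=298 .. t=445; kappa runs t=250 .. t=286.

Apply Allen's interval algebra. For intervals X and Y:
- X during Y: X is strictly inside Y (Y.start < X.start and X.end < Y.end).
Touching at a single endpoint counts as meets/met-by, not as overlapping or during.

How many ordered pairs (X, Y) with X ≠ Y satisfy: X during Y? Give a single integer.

Checking all 90 ordered pairs for relation 'during'; matching pairs in alphabetical order:
(delta, eta): delta during eta ✓
(epsilon, gamma): epsilon during gamma ✓
(epsilon, iota): epsilon during iota ✓
(gamma, iota): gamma during iota ✓
(kappa, lambda): kappa during lambda ✓
(zeta, eta): zeta during eta ✓
Count: 6.

6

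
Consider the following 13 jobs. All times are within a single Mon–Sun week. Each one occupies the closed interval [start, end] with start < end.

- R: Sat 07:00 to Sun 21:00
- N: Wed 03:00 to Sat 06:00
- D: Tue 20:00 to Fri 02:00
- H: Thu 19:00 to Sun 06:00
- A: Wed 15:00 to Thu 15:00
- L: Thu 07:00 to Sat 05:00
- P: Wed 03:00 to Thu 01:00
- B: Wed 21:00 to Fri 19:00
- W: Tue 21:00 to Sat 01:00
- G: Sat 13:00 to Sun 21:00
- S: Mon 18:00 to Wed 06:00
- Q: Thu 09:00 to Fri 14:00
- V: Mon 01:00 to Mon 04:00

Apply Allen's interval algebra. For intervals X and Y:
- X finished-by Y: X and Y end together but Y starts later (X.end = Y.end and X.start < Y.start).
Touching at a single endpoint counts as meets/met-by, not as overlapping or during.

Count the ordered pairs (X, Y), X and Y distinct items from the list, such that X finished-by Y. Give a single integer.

Checking all 156 ordered pairs for relation 'finished-by'; matching pairs in alphabetical order:
(R, G): R finished-by G ✓
Count: 1.

1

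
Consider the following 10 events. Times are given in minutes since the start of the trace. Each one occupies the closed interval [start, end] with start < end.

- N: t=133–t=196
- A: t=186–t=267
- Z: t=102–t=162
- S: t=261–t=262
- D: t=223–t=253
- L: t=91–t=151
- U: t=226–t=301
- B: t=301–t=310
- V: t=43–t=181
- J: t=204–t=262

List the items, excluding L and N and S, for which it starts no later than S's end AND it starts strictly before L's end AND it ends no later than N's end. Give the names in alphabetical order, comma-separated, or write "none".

V, Z

Conditions: its start is no later than S's end (X.start <= t=262) AND its start is strictly before L's end (X.start < t=151) AND its end is no later than N's end (X.end <= t=196).
A: start t=186 <= t=262? ✓; start t=186 < t=151? ✗; end t=267 <= t=196? ✗ → no.
B: start t=301 <= t=262? ✗; start t=301 < t=151? ✗; end t=310 <= t=196? ✗ → no.
D: start t=223 <= t=262? ✓; start t=223 < t=151? ✗; end t=253 <= t=196? ✗ → no.
J: start t=204 <= t=262? ✓; start t=204 < t=151? ✗; end t=262 <= t=196? ✗ → no.
U: start t=226 <= t=262? ✓; start t=226 < t=151? ✗; end t=301 <= t=196? ✗ → no.
V: start t=43 <= t=262? ✓; start t=43 < t=151? ✓; end t=181 <= t=196? ✓ → yes.
Z: start t=102 <= t=262? ✓; start t=102 < t=151? ✓; end t=162 <= t=196? ✓ → yes.
Result: V, Z.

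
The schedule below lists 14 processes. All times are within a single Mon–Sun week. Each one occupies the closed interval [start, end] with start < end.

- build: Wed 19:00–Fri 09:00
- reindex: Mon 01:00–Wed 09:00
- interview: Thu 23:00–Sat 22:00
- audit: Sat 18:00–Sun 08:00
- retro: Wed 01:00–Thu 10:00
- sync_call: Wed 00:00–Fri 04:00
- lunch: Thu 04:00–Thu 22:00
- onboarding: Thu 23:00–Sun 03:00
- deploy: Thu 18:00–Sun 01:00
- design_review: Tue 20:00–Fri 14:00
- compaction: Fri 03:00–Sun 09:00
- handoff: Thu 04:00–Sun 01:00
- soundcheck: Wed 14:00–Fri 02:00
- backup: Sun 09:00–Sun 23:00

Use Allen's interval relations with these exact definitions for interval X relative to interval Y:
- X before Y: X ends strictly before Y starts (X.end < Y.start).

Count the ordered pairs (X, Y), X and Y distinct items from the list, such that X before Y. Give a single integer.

35

Checking all 182 ordered pairs for relation 'before'; matching pairs in alphabetical order:
(audit, backup): audit before backup ✓
(build, audit): build before audit ✓
(build, backup): build before backup ✓
(deploy, backup): deploy before backup ✓
(design_review, audit): design_review before audit ✓
(design_review, backup): design_review before backup ✓
(handoff, backup): handoff before backup ✓
(interview, backup): interview before backup ✓
(lunch, audit): lunch before audit ✓
(lunch, backup): lunch before backup ✓
(lunch, compaction): lunch before compaction ✓
(lunch, interview): lunch before interview ✓
(lunch, onboarding): lunch before onboarding ✓
(onboarding, backup): onboarding before backup ✓
(reindex, audit): reindex before audit ✓
(reindex, backup): reindex before backup ✓
(reindex, build): reindex before build ✓
(reindex, compaction): reindex before compaction ✓
(reindex, deploy): reindex before deploy ✓
(reindex, handoff): reindex before handoff ✓
(reindex, interview): reindex before interview ✓
(reindex, lunch): reindex before lunch ✓
(reindex, onboarding): reindex before onboarding ✓
(reindex, soundcheck): reindex before soundcheck ✓
... plus 11 further pairs not listed.
Count: 35.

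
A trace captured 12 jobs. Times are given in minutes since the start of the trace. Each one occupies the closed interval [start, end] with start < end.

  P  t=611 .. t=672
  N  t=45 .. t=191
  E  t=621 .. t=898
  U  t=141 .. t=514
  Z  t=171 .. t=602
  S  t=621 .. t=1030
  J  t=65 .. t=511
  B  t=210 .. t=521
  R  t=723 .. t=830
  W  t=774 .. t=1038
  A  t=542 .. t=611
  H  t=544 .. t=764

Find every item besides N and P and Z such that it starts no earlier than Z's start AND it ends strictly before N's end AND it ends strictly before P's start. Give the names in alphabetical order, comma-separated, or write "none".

none

Conditions: its start is no earlier than Z's start (X.start >= t=171) AND its end is strictly before N's end (X.end < t=191) AND its end is strictly before P's start (X.end < t=611).
A: start t=542 >= t=171? ✓; end t=611 < t=191? ✗; end t=611 < t=611? ✗ → no.
B: start t=210 >= t=171? ✓; end t=521 < t=191? ✗; end t=521 < t=611? ✓ → no.
E: start t=621 >= t=171? ✓; end t=898 < t=191? ✗; end t=898 < t=611? ✗ → no.
H: start t=544 >= t=171? ✓; end t=764 < t=191? ✗; end t=764 < t=611? ✗ → no.
J: start t=65 >= t=171? ✗; end t=511 < t=191? ✗; end t=511 < t=611? ✓ → no.
R: start t=723 >= t=171? ✓; end t=830 < t=191? ✗; end t=830 < t=611? ✗ → no.
S: start t=621 >= t=171? ✓; end t=1030 < t=191? ✗; end t=1030 < t=611? ✗ → no.
U: start t=141 >= t=171? ✗; end t=514 < t=191? ✗; end t=514 < t=611? ✓ → no.
W: start t=774 >= t=171? ✓; end t=1038 < t=191? ✗; end t=1038 < t=611? ✗ → no.
Result: none.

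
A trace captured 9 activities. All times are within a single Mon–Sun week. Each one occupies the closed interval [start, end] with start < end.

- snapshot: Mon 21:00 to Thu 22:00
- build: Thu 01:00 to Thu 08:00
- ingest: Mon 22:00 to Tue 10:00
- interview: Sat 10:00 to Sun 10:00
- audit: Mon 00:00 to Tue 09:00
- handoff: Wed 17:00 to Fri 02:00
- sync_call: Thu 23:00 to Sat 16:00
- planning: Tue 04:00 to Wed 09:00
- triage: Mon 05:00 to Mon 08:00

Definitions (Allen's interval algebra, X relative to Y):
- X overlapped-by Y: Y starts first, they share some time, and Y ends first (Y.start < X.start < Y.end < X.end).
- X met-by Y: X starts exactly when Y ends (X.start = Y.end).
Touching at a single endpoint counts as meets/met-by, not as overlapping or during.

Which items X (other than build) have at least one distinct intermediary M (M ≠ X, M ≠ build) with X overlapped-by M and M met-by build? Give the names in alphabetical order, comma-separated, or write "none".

none

Target build = [Thu 01:00, Thu 08:00].
Intermediaries M with M met-by build: none.
Union: none.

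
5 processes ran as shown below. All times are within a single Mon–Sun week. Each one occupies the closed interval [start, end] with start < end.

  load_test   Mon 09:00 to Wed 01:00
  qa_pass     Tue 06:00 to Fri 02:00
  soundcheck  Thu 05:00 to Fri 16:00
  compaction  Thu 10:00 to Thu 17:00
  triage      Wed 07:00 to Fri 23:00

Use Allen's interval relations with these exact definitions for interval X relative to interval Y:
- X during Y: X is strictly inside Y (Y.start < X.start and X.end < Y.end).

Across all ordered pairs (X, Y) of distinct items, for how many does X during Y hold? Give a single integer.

Checking all 20 ordered pairs for relation 'during'; matching pairs in alphabetical order:
(compaction, qa_pass): compaction during qa_pass ✓
(compaction, soundcheck): compaction during soundcheck ✓
(compaction, triage): compaction during triage ✓
(soundcheck, triage): soundcheck during triage ✓
Count: 4.

4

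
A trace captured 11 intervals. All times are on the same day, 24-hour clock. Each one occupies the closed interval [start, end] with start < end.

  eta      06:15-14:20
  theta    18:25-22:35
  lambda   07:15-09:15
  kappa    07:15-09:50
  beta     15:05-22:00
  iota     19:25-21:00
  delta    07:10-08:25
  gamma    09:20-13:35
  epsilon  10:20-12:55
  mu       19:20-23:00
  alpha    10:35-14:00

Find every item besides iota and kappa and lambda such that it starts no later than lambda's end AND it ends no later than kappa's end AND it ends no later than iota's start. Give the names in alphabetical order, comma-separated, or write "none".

Conditions: its start is no later than lambda's end (X.start <= 09:15) AND its end is no later than kappa's end (X.end <= 09:50) AND its end is no later than iota's start (X.end <= 19:25).
alpha: start 10:35 <= 09:15? ✗; end 14:00 <= 09:50? ✗; end 14:00 <= 19:25? ✓ → no.
beta: start 15:05 <= 09:15? ✗; end 22:00 <= 09:50? ✗; end 22:00 <= 19:25? ✗ → no.
delta: start 07:10 <= 09:15? ✓; end 08:25 <= 09:50? ✓; end 08:25 <= 19:25? ✓ → yes.
epsilon: start 10:20 <= 09:15? ✗; end 12:55 <= 09:50? ✗; end 12:55 <= 19:25? ✓ → no.
eta: start 06:15 <= 09:15? ✓; end 14:20 <= 09:50? ✗; end 14:20 <= 19:25? ✓ → no.
gamma: start 09:20 <= 09:15? ✗; end 13:35 <= 09:50? ✗; end 13:35 <= 19:25? ✓ → no.
mu: start 19:20 <= 09:15? ✗; end 23:00 <= 09:50? ✗; end 23:00 <= 19:25? ✗ → no.
theta: start 18:25 <= 09:15? ✗; end 22:35 <= 09:50? ✗; end 22:35 <= 19:25? ✗ → no.
Result: delta.

delta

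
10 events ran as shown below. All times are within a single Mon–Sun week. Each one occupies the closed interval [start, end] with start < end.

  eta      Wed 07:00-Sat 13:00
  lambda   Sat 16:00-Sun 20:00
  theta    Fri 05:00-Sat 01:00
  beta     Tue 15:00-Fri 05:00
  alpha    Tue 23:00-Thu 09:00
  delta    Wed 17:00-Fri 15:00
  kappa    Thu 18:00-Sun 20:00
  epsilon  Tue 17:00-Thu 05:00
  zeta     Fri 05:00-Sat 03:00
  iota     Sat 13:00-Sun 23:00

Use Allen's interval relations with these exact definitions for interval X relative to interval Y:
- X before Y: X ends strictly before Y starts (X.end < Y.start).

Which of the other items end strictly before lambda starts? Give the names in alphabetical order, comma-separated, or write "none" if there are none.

alpha, beta, delta, epsilon, eta, theta, zeta

Target lambda = [Sat 16:00, Sun 20:00].
alpha [Tue 23:00, Thu 09:00] → before → yes.
beta [Tue 15:00, Fri 05:00] → before → yes.
delta [Wed 17:00, Fri 15:00] → before → yes.
epsilon [Tue 17:00, Thu 05:00] → before → yes.
eta [Wed 07:00, Sat 13:00] → before → yes.
iota [Sat 13:00, Sun 23:00] → contains → no.
kappa [Thu 18:00, Sun 20:00] → finished-by → no.
theta [Fri 05:00, Sat 01:00] → before → yes.
zeta [Fri 05:00, Sat 03:00] → before → yes.
Result: alpha, beta, delta, epsilon, eta, theta, zeta.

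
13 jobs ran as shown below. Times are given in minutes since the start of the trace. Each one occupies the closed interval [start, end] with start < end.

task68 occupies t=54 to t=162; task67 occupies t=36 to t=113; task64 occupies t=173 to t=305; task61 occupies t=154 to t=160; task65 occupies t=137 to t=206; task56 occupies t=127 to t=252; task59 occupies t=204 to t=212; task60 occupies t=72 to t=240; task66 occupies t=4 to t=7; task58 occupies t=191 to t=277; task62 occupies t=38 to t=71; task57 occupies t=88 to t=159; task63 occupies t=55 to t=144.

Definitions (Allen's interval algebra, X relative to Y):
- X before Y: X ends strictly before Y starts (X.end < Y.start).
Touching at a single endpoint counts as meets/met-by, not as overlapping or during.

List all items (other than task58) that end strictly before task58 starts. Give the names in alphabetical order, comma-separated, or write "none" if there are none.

task57, task61, task62, task63, task66, task67, task68

Target task58 = [t=191, t=277].
task56 [t=127, t=252] → overlaps → no.
task57 [t=88, t=159] → before → yes.
task59 [t=204, t=212] → during → no.
task60 [t=72, t=240] → overlaps → no.
task61 [t=154, t=160] → before → yes.
task62 [t=38, t=71] → before → yes.
task63 [t=55, t=144] → before → yes.
task64 [t=173, t=305] → contains → no.
task65 [t=137, t=206] → overlaps → no.
task66 [t=4, t=7] → before → yes.
task67 [t=36, t=113] → before → yes.
task68 [t=54, t=162] → before → yes.
Result: task57, task61, task62, task63, task66, task67, task68.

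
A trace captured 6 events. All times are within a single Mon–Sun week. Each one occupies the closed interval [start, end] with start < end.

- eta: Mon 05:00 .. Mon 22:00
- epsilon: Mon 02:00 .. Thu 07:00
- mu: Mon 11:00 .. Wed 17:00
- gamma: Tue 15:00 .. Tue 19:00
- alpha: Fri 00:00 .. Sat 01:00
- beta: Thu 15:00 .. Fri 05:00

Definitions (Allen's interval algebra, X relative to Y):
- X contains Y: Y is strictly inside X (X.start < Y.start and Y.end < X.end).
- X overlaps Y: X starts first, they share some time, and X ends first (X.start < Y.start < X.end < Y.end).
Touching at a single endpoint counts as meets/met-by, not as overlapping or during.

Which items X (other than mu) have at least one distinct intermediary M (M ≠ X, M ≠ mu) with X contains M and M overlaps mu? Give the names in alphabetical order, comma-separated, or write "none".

Target mu = [Mon 11:00, Wed 17:00].
Intermediaries M with M overlaps mu: eta.
Via eta — items with X contains eta: epsilon.
Union: epsilon.

epsilon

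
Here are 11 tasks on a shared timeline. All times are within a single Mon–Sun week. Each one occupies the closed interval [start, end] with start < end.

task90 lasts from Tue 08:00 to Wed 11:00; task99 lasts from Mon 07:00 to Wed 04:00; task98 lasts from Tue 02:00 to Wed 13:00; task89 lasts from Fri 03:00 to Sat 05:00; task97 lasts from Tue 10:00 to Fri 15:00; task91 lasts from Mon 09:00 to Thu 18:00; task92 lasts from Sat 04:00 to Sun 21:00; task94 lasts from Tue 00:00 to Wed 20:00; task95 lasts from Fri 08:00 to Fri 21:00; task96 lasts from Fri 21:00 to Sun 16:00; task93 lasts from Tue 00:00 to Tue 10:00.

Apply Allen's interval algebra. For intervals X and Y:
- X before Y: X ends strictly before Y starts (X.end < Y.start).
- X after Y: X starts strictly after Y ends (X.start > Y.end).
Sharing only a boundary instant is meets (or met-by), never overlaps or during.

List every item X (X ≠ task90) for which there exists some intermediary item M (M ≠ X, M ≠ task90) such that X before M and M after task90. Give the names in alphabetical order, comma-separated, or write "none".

Target task90 = [Tue 08:00, Wed 11:00].
Intermediaries M with M after task90: task89, task92, task95, task96.
Via task89 — items with X before task89: task91, task93, task94, task98, task99.
Via task92 — items with X before task92: task91, task93, task94, task95, task97, task98, task99.
Via task95 — items with X before task95: task91, task93, task94, task98, task99.
Via task96 — items with X before task96: task91, task93, task94, task97, task98, task99.
Union: task91, task93, task94, task95, task97, task98, task99.

task91, task93, task94, task95, task97, task98, task99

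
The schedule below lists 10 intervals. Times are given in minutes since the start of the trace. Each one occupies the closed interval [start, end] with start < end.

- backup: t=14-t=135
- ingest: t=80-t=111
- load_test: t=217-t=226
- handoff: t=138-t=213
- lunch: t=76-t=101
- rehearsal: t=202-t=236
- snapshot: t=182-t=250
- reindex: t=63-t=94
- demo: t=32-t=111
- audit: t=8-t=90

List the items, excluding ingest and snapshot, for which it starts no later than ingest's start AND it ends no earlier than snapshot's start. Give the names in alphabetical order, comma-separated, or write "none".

none

Conditions: its start is no later than ingest's start (X.start <= t=80) AND its end is no earlier than snapshot's start (X.end >= t=182).
audit: start t=8 <= t=80? ✓; end t=90 >= t=182? ✗ → no.
backup: start t=14 <= t=80? ✓; end t=135 >= t=182? ✗ → no.
demo: start t=32 <= t=80? ✓; end t=111 >= t=182? ✗ → no.
handoff: start t=138 <= t=80? ✗; end t=213 >= t=182? ✓ → no.
load_test: start t=217 <= t=80? ✗; end t=226 >= t=182? ✓ → no.
lunch: start t=76 <= t=80? ✓; end t=101 >= t=182? ✗ → no.
rehearsal: start t=202 <= t=80? ✗; end t=236 >= t=182? ✓ → no.
reindex: start t=63 <= t=80? ✓; end t=94 >= t=182? ✗ → no.
Result: none.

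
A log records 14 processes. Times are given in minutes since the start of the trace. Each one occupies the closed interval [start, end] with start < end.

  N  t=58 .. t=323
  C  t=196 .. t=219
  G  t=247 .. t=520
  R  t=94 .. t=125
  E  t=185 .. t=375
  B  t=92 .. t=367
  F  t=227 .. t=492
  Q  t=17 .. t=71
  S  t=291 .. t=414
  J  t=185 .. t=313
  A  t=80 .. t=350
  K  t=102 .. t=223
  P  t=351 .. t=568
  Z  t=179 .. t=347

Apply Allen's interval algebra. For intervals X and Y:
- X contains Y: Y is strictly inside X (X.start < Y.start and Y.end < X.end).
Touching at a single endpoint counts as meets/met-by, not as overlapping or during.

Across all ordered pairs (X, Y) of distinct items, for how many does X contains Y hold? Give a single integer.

21

Checking all 182 ordered pairs for relation 'contains'; matching pairs in alphabetical order:
(A, C): A contains C ✓
(A, J): A contains J ✓
(A, K): A contains K ✓
(A, R): A contains R ✓
(A, Z): A contains Z ✓
(B, C): B contains C ✓
(B, J): B contains J ✓
(B, K): B contains K ✓
(B, R): B contains R ✓
(B, Z): B contains Z ✓
(E, C): E contains C ✓
(F, S): F contains S ✓
(G, S): G contains S ✓
(J, C): J contains C ✓
(K, C): K contains C ✓
(N, C): N contains C ✓
(N, J): N contains J ✓
(N, K): N contains K ✓
(N, R): N contains R ✓
(Z, C): Z contains C ✓
(Z, J): Z contains J ✓
Count: 21.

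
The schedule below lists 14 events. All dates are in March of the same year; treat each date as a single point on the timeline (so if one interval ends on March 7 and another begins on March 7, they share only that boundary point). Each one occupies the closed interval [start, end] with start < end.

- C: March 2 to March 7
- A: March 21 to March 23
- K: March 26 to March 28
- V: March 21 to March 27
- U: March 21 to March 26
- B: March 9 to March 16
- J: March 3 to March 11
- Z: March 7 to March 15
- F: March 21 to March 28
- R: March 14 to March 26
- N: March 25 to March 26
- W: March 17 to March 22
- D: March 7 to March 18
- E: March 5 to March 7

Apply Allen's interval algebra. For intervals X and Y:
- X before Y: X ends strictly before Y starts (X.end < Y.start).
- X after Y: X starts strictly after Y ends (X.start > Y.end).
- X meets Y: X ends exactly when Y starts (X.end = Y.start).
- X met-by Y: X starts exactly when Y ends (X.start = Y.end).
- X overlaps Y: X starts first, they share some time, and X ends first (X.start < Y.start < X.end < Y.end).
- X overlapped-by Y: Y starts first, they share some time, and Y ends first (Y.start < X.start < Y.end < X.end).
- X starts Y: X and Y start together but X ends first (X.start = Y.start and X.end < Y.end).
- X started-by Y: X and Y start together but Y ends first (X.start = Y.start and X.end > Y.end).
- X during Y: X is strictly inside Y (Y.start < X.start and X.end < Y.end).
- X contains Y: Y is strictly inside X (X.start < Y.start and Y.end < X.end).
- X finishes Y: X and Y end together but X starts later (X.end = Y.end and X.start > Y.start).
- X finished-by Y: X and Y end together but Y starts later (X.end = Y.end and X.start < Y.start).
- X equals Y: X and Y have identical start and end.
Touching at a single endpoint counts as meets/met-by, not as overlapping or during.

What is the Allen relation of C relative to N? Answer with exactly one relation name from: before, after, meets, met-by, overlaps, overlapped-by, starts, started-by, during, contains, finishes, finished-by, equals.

C = [March 2, March 7]; N = [March 25, March 26].
Compare endpoints: C.start < N.start, C.start < N.end, C.end < N.start, C.end < N.end.
That pattern is 'before'.

before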